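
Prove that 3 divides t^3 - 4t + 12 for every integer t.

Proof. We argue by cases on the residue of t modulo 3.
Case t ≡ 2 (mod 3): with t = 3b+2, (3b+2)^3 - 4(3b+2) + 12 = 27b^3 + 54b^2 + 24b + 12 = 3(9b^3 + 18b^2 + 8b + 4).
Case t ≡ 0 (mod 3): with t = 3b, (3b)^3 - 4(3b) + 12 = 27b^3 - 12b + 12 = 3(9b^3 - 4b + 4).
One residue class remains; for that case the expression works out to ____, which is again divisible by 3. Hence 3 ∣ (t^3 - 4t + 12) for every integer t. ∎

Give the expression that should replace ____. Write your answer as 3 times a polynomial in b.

3(9b^3 + 9b^2 - b + 3)

Only t ≡ 1 (mod 3) is unaccounted for. Put t = 3b+1:
(3b+1)^3 - 4(3b+1) + 12 expands to 27b^3 + 27b^2 - 3b + 9,
and factoring out 3 leaves 3(9b^3 + 9b^2 - b + 3).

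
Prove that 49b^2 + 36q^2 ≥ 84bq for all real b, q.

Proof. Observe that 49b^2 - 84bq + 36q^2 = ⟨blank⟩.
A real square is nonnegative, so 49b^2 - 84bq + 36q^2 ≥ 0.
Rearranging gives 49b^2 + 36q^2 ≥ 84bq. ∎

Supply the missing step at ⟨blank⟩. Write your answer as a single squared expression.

The leading and trailing coefficients are 7^2 and 6^2, and 84 = 2·7·6, so the trinomial is (7b - 6q)^2.
Hence 49b^2 - 84bq + 36q^2 ≥ 0.

(7b - 6q)^2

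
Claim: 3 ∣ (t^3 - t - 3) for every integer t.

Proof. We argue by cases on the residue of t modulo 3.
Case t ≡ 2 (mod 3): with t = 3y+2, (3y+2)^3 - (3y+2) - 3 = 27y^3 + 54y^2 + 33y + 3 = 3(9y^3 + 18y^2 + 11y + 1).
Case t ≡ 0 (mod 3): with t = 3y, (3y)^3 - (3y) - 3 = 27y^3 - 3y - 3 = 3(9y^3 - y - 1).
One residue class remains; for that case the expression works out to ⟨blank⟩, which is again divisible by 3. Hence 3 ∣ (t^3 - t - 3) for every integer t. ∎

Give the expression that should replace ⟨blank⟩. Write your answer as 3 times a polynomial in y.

The residues treated are {2, 0}, so the missing case is t ≡ 1 (mod 3); write t = 3y+1.
Then (3y+1)^3 - (3y+1) - 3 = 27y^3 + 27y^2 + 6y - 3 = 3(9y^3 + 9y^2 + 2y - 1).

3(9y^3 + 9y^2 + 2y - 1)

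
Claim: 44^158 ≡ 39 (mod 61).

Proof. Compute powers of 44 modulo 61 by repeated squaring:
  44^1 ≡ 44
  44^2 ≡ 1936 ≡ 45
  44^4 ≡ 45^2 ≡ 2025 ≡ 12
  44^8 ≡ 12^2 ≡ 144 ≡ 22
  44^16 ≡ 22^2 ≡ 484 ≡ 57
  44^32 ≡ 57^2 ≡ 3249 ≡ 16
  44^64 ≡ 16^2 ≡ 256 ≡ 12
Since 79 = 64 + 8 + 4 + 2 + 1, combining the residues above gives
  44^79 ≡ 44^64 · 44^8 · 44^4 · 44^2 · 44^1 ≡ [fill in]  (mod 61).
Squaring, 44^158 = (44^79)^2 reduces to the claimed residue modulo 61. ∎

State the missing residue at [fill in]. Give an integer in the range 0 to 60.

Multiply the listed residues: 12 · 22 · 12 · 45 · 44 = 264 → 3168 → 142560 → 6272640.
Reducing modulo 61: 6272640 = 102830·61 + 10, so 44^79 ≡ 10.

10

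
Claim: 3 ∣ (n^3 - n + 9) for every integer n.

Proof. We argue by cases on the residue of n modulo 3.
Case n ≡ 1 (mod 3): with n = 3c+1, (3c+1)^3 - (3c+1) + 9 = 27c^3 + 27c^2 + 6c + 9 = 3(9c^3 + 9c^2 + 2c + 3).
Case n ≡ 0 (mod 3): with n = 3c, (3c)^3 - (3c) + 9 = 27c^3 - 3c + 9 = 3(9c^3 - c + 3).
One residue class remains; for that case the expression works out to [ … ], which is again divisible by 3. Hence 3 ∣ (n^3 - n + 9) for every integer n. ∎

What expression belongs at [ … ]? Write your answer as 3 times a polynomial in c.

3(9c^3 + 18c^2 + 11c + 5)

Only n ≡ 2 (mod 3) is unaccounted for. Put n = 3c+2:
(3c+2)^3 - (3c+2) + 9 expands to 27c^3 + 54c^2 + 33c + 15,
and factoring out 3 leaves 3(9c^3 + 18c^2 + 11c + 5).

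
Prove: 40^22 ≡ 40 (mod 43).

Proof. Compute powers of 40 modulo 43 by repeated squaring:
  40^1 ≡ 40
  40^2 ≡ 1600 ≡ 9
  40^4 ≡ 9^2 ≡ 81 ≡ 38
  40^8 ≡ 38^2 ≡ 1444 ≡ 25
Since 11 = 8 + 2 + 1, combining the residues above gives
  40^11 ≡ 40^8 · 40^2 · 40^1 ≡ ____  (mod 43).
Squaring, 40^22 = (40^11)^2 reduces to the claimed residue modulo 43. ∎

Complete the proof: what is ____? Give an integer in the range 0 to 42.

13

Multiply the listed residues: 25 · 9 · 40 = 225 → 9000.
Reducing modulo 43: 9000 = 209·43 + 13, so 40^11 ≡ 13.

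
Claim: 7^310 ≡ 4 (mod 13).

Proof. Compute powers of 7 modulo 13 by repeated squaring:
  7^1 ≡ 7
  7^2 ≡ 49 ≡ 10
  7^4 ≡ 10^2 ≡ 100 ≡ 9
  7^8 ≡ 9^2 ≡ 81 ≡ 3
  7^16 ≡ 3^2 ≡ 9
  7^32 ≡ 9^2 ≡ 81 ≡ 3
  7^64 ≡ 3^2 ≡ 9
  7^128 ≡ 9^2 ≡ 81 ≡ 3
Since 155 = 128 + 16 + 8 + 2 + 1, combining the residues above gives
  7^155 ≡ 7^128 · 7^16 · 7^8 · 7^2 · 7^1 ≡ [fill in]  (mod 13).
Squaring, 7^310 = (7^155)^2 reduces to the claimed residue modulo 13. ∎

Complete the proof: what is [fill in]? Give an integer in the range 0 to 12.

7^128 · 7^16 · 7^8 · 7^2 · 7^1 ≡ 3 · 9 · 3 · 10 · 7 = 5670.
5670 mod 13 = 2, so 7^155 ≡ 2 (mod 13).

2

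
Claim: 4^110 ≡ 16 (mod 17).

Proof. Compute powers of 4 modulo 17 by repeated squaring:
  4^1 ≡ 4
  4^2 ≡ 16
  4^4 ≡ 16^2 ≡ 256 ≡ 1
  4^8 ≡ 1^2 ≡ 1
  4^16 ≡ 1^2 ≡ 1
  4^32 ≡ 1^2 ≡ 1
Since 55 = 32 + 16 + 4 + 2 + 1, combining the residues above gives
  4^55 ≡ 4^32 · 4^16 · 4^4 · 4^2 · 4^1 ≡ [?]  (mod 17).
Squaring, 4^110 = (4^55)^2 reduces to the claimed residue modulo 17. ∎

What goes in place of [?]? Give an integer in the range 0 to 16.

13

4^32 · 4^16 · 4^4 · 4^2 · 4^1 ≡ 1 · 1 · 1 · 16 · 4 = 64.
64 mod 17 = 13, so 4^55 ≡ 13 (mod 17).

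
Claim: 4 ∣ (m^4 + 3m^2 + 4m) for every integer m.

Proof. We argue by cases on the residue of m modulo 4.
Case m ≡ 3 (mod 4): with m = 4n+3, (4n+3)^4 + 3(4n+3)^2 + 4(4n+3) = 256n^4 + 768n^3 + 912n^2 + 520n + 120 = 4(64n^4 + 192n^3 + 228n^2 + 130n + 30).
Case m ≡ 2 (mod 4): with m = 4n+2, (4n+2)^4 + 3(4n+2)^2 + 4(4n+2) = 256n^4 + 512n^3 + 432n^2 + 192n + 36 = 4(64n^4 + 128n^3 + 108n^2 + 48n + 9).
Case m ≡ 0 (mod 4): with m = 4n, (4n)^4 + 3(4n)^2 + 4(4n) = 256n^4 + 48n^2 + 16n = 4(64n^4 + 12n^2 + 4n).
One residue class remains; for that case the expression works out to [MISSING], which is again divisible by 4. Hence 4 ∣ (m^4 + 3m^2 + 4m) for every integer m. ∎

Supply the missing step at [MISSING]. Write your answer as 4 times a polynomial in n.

Only m ≡ 1 (mod 4) is unaccounted for. Put m = 4n+1:
(4n+1)^4 + 3(4n+1)^2 + 4(4n+1) expands to 256n^4 + 256n^3 + 144n^2 + 56n + 8,
and factoring out 4 leaves 4(64n^4 + 64n^3 + 36n^2 + 14n + 2).

4(64n^4 + 64n^3 + 36n^2 + 14n + 2)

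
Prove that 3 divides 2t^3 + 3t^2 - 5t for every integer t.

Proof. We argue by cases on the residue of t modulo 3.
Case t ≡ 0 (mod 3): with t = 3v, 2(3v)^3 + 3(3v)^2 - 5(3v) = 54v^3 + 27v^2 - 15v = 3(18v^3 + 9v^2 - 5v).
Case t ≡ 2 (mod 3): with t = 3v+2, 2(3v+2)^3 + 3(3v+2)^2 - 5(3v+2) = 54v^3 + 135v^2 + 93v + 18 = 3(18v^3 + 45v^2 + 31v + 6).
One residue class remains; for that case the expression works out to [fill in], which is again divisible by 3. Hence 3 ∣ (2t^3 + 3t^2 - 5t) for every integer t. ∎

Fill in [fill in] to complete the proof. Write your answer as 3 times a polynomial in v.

3(18v^3 + 27v^2 + 7v)

The residues treated are {0, 2}, so the missing case is t ≡ 1 (mod 3); write t = 3v+1.
Then 2(3v+1)^3 + 3(3v+1)^2 - 5(3v+1) = 54v^3 + 81v^2 + 21v = 3(18v^3 + 27v^2 + 7v).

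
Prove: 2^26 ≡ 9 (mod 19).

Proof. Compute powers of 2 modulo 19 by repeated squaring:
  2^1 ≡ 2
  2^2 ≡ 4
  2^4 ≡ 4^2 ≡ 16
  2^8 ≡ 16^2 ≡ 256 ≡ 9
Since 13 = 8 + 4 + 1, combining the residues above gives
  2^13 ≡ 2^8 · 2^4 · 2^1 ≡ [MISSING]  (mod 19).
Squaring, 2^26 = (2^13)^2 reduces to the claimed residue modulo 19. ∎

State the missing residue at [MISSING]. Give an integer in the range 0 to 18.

2^8 · 2^4 · 2^1 ≡ 9 · 16 · 2 = 288.
288 mod 19 = 3, so 2^13 ≡ 3 (mod 19).

3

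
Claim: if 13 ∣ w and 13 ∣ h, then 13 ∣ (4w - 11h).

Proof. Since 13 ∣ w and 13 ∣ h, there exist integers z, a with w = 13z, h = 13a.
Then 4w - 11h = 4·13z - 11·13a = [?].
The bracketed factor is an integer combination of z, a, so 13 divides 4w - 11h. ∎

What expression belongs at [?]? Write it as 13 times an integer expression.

Pull the common 13 out of every term: 4·13z - 11·13a = 13(-11a + 4z).
-11a + 4z is an integer, which exhibits the divisibility.

13(-11a + 4z)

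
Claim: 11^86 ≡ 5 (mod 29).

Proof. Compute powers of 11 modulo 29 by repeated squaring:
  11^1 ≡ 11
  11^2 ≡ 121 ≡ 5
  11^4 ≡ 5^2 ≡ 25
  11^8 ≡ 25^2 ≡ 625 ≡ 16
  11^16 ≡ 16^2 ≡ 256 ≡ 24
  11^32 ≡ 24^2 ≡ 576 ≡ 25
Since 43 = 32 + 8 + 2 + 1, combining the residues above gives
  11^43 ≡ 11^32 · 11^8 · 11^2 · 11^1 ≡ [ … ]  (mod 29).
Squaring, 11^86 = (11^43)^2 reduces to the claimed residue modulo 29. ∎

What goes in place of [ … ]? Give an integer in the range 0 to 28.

18

11^32 · 11^8 · 11^2 · 11^1 ≡ 25 · 16 · 5 · 11 = 22000.
22000 mod 29 = 18, so 11^43 ≡ 18 (mod 29).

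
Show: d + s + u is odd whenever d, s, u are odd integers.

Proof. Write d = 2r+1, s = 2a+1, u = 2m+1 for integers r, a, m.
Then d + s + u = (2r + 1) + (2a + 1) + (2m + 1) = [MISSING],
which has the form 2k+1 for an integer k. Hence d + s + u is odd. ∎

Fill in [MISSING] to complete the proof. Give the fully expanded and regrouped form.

2(a + m + r + 1) + 1

Expanding: (2r + 1) + (2a + 1) + (2m + 1) = 2a + 2m + 2r + 3.
Every term except the constant is even, so this is 2(a + m + r + 1) + 1,
and a + m + r + 1 ∈ ℤ gives the required form.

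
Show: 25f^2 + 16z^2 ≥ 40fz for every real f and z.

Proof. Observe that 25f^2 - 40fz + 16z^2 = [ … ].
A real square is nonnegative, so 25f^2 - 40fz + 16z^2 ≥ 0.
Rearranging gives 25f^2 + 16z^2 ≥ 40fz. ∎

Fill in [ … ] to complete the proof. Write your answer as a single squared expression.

(5f - 4z)^2

The leading and trailing coefficients are 5^2 and 4^2, and 40 = 2·5·4, so the trinomial is (5f - 4z)^2.
Hence 25f^2 - 40fz + 16z^2 ≥ 0.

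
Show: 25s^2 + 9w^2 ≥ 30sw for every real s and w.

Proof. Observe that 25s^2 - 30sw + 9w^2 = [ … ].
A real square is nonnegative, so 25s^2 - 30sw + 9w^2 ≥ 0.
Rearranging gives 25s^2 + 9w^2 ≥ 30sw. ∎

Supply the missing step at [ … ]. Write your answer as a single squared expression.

(5s - 3w)^2

The leading and trailing coefficients are 5^2 and 3^2, and 30 = 2·5·3, so the trinomial is (5s - 3w)^2.
Hence 25s^2 - 30sw + 9w^2 ≥ 0.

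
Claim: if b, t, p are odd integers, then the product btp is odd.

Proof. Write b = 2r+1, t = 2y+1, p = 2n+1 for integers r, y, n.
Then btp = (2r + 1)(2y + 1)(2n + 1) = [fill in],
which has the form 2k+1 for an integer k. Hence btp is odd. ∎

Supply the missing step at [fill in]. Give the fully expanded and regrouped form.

2(4nry + 2nr + 2ny + n + 2ry + r + y) + 1

Expanding: (2r + 1)(2y + 1)(2n + 1) = 8nry + 4nr + 4ny + 2n + 4ry + 2r + 2y + 1.
Every term except the constant is even, so this is 2(4nry + 2nr + 2ny + n + 2ry + r + y) + 1,
and 4nry + 2nr + 2ny + n + 2ry + r + y ∈ ℤ gives the required form.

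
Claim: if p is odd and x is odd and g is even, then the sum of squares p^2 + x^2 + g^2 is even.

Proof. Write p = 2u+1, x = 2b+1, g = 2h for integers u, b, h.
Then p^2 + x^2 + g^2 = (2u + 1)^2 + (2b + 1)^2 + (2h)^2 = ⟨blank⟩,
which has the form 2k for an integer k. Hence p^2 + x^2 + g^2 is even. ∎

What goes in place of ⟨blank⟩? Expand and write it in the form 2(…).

(2u + 1)^2 + (2b + 1)^2 + (2h)^2 = 4b^2 + 4b + 4h^2 + 4u^2 + 4u + 2
= 2(2b^2 + 2b + 2h^2 + 2u^2 + 2u + 1).
Since 2b^2 + 2b + 2h^2 + 2u^2 + 2u + 1 is an integer, the sum of squares is of the form 2k for an integer k.

2(2b^2 + 2b + 2h^2 + 2u^2 + 2u + 1)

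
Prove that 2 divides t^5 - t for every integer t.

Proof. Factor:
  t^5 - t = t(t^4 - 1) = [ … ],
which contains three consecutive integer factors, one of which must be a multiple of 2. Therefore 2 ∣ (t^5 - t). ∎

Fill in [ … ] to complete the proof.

(t - 1)t(t + 1)(t^2 + 1)

t^4 - 1 = (t^2 - 1)(t^2 + 1), and t^2 - 1 = (t-1)(t+1).
So t(t^4 - 1) = (t - 1)t(t + 1)(t^2 + 1).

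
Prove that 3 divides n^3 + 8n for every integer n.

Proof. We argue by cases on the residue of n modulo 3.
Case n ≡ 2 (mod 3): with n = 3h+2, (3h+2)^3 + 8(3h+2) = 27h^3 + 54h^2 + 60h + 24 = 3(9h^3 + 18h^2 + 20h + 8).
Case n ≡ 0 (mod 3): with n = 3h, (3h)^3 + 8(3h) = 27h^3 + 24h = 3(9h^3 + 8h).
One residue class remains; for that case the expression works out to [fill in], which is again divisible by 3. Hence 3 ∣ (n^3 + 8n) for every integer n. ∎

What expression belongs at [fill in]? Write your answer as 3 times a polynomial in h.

The residues treated are {2, 0}, so the missing case is n ≡ 1 (mod 3); write n = 3h+1.
Then (3h+1)^3 + 8(3h+1) = 27h^3 + 27h^2 + 33h + 9 = 3(9h^3 + 9h^2 + 11h + 3).

3(9h^3 + 9h^2 + 11h + 3)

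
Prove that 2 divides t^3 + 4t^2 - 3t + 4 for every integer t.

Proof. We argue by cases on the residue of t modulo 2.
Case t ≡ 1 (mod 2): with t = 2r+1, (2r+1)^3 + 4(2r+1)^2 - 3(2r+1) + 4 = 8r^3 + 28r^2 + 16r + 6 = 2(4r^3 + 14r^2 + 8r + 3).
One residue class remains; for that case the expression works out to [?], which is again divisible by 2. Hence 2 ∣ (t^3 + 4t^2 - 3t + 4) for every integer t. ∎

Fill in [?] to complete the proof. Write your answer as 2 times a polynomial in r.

2(4r^3 + 8r^2 - 3r + 2)

The residues treated are {1}, so the missing case is t ≡ 0 (mod 2); write t = 2r.
Then (2r)^3 + 4(2r)^2 - 3(2r) + 4 = 8r^3 + 16r^2 - 6r + 4 = 2(4r^3 + 8r^2 - 3r + 2).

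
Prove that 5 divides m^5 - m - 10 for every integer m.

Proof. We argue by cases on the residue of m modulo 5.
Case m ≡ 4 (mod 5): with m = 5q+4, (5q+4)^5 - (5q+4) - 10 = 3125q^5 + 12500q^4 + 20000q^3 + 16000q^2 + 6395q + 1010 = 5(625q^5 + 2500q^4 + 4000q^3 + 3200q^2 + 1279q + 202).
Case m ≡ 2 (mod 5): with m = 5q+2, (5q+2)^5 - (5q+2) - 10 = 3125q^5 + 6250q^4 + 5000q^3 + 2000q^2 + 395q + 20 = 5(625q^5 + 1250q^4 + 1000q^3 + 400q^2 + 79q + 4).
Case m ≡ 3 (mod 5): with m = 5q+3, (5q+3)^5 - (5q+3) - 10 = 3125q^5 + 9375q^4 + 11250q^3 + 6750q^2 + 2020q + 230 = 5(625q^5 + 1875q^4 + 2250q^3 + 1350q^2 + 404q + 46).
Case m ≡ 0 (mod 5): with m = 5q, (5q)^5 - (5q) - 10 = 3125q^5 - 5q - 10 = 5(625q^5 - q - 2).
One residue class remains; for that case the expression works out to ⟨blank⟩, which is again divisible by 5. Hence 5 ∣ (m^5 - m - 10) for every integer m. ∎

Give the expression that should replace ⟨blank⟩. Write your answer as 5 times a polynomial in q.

5(625q^5 + 625q^4 + 250q^3 + 50q^2 + 4q - 2)

Only m ≡ 1 (mod 5) is unaccounted for. Put m = 5q+1:
(5q+1)^5 - (5q+1) - 10 expands to 3125q^5 + 3125q^4 + 1250q^3 + 250q^2 + 20q - 10,
and factoring out 5 leaves 5(625q^5 + 625q^4 + 250q^3 + 50q^2 + 4q - 2).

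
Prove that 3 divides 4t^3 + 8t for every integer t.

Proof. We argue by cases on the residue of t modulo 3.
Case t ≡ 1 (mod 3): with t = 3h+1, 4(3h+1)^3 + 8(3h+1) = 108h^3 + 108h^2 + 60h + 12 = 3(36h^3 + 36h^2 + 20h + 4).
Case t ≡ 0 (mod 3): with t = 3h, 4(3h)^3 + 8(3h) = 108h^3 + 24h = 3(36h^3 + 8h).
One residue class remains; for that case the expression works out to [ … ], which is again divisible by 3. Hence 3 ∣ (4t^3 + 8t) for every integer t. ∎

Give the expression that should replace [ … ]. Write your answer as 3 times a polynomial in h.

3(36h^3 + 72h^2 + 56h + 16)

The residues treated are {1, 0}, so the missing case is t ≡ 2 (mod 3); write t = 3h+2.
Then 4(3h+2)^3 + 8(3h+2) = 108h^3 + 216h^2 + 168h + 48 = 3(36h^3 + 72h^2 + 56h + 16).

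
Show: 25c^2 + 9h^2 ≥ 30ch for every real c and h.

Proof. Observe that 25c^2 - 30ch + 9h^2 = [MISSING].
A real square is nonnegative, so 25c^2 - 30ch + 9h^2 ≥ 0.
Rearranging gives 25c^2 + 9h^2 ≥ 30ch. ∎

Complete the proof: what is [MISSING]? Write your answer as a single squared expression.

(5c - 3h)^2

25c^2 - 30ch + 9h^2 is a perfect-square trinomial: the outer terms are (5c)^2 and (3h)^2, and the cross term is -2·5c·3h.
So 25c^2 - 30ch + 9h^2 = (5c - 3h)^2 ≥ 0.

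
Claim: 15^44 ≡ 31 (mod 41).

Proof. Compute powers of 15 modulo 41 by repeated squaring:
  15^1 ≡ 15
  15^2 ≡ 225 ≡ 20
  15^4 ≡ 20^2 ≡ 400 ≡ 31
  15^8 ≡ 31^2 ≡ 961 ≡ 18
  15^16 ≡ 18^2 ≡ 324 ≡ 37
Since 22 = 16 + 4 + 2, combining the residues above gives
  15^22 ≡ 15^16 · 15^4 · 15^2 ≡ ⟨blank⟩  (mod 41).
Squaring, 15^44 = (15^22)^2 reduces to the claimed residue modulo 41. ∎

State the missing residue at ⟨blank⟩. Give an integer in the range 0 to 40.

21

Multiply the listed residues: 37 · 31 · 20 = 1147 → 22940.
Reducing modulo 41: 22940 = 559·41 + 21, so 15^22 ≡ 21.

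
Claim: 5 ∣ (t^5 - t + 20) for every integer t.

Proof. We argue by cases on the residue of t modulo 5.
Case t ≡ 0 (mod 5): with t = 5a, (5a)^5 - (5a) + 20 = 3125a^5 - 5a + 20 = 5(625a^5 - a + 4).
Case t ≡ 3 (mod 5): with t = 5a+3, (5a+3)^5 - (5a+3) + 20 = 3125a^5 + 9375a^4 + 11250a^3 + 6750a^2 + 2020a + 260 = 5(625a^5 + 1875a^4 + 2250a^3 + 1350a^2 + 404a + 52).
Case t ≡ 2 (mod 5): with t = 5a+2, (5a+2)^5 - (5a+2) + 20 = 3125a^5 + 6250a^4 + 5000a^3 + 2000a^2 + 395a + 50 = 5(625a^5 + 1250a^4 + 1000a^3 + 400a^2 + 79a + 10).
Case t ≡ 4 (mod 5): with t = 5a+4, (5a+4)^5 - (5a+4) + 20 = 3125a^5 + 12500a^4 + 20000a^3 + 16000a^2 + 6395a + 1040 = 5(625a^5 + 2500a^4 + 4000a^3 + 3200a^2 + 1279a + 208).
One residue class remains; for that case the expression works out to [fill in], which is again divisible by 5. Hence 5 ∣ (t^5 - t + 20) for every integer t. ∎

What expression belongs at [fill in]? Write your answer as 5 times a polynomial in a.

5(625a^5 + 625a^4 + 250a^3 + 50a^2 + 4a + 4)

Only t ≡ 1 (mod 5) is unaccounted for. Put t = 5a+1:
(5a+1)^5 - (5a+1) + 20 expands to 3125a^5 + 3125a^4 + 1250a^3 + 250a^2 + 20a + 20,
and factoring out 5 leaves 5(625a^5 + 625a^4 + 250a^3 + 50a^2 + 4a + 4).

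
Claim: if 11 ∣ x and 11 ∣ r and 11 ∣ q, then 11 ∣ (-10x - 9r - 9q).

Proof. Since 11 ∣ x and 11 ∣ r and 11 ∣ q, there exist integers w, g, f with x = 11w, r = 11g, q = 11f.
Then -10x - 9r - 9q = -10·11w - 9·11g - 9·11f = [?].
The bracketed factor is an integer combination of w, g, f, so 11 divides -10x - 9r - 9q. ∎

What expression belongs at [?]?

11(-9f - 9g - 10w)

Each term has a factor of 11: -10·11w - 9·11g - 9·11f = 11·(-9f - 9g - 10w).
Since -9f - 9g - 10w is an integer, 11 ∣ (-10x - 9r - 9q).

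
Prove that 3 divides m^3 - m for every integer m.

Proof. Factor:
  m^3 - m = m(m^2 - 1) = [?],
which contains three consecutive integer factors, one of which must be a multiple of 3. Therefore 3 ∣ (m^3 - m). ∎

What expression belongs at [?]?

(m - 1)m(m + 1)

m(m^2 - 1) = m(m - 1)(m + 1) = (m - 1)m(m + 1).
These three factors are consecutive integers, so their product is divisible by 3.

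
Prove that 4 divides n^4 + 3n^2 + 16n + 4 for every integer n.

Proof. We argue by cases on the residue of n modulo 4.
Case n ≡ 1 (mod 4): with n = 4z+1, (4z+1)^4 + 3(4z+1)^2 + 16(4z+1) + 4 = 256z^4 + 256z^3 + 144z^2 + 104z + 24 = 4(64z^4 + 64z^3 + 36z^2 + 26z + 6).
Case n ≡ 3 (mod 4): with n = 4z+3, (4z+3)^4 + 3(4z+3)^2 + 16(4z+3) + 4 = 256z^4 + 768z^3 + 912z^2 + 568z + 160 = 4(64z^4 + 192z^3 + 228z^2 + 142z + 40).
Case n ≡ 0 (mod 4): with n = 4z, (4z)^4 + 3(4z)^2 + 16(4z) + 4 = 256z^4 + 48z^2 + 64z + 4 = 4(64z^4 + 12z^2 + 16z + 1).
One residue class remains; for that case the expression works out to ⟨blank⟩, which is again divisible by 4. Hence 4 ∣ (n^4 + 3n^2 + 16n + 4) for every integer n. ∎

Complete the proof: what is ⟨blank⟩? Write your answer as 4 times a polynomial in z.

4(64z^4 + 128z^3 + 108z^2 + 60z + 16)

The residues treated are {1, 3, 0}, so the missing case is n ≡ 2 (mod 4); write n = 4z+2.
Then (4z+2)^4 + 3(4z+2)^2 + 16(4z+2) + 4 = 256z^4 + 512z^3 + 432z^2 + 240z + 64 = 4(64z^4 + 128z^3 + 108z^2 + 60z + 16).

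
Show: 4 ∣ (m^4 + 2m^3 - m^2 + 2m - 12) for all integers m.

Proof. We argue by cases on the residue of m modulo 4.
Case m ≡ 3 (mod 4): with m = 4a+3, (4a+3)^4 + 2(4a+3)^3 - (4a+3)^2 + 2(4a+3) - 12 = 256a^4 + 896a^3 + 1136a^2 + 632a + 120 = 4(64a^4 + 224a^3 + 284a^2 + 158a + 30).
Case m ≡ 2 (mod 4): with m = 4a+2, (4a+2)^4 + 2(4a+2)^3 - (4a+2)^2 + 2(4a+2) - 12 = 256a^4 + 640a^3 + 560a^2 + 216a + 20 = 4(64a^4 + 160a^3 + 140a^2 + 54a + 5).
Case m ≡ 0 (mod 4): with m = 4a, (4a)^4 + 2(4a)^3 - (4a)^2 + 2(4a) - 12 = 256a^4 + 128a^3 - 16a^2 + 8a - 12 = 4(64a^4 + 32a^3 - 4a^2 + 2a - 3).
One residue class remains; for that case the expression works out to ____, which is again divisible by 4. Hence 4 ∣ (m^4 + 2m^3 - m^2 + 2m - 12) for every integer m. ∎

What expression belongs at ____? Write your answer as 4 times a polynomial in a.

4(64a^4 + 96a^3 + 44a^2 + 10a - 2)

Only m ≡ 1 (mod 4) is unaccounted for. Put m = 4a+1:
(4a+1)^4 + 2(4a+1)^3 - (4a+1)^2 + 2(4a+1) - 12 expands to 256a^4 + 384a^3 + 176a^2 + 40a - 8,
and factoring out 4 leaves 4(64a^4 + 96a^3 + 44a^2 + 10a - 2).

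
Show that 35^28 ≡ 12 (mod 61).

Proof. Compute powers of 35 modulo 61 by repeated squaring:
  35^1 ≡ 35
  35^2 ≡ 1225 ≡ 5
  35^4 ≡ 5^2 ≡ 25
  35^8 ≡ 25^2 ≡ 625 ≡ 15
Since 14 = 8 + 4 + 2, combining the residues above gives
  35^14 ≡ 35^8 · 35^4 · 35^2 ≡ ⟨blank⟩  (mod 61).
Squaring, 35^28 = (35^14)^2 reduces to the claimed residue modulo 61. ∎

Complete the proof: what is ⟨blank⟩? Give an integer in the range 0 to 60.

35^8 · 35^4 · 35^2 ≡ 15 · 25 · 5 = 1875.
1875 mod 61 = 45, so 35^14 ≡ 45 (mod 61).

45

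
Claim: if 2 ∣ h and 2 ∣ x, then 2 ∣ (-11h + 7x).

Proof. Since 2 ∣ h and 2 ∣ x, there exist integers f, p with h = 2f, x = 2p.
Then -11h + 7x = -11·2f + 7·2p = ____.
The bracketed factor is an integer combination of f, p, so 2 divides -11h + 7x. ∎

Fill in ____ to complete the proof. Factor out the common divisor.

2(-11f + 7p)

Each term has a factor of 2: -11·2f + 7·2p = 2·(-11f + 7p).
Since -11f + 7p is an integer, 2 ∣ (-11h + 7x).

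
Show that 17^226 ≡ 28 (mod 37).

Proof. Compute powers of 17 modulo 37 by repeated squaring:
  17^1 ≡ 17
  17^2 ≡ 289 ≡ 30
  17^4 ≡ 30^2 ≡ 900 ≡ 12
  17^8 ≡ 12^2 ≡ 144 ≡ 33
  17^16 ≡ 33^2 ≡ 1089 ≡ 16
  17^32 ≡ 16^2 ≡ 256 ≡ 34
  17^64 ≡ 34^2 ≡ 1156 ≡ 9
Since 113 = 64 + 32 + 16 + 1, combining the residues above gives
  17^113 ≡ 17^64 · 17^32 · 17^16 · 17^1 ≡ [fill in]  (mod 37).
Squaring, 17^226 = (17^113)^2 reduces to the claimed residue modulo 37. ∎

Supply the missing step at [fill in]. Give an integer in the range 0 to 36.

19

Multiply the listed residues: 9 · 34 · 16 · 17 = 306 → 4896 → 83232.
Reducing modulo 37: 83232 = 2249·37 + 19, so 17^113 ≡ 19.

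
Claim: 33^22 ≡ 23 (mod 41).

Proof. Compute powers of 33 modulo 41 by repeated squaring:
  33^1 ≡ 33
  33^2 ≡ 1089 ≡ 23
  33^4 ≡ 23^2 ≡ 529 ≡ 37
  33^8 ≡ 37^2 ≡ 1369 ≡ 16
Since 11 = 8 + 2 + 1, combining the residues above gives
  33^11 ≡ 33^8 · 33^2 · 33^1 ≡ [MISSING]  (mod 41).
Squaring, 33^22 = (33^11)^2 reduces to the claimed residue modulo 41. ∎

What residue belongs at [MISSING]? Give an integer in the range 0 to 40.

8

33^8 · 33^2 · 33^1 ≡ 16 · 23 · 33 = 12144.
12144 mod 41 = 8, so 33^11 ≡ 8 (mod 41).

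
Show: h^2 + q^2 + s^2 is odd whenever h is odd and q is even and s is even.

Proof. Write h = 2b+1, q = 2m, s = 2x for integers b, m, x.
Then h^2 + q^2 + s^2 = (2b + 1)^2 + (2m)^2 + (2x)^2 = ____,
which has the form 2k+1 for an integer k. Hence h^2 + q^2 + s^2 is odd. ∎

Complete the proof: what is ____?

Expanding: (2b + 1)^2 + (2m)^2 + (2x)^2 = 4b^2 + 4b + 4m^2 + 4x^2 + 1.
Every term except the constant is even, so this is 2(2b^2 + 2b + 2m^2 + 2x^2) + 1,
and 2b^2 + 2b + 2m^2 + 2x^2 ∈ ℤ gives the required form.

2(2b^2 + 2b + 2m^2 + 2x^2) + 1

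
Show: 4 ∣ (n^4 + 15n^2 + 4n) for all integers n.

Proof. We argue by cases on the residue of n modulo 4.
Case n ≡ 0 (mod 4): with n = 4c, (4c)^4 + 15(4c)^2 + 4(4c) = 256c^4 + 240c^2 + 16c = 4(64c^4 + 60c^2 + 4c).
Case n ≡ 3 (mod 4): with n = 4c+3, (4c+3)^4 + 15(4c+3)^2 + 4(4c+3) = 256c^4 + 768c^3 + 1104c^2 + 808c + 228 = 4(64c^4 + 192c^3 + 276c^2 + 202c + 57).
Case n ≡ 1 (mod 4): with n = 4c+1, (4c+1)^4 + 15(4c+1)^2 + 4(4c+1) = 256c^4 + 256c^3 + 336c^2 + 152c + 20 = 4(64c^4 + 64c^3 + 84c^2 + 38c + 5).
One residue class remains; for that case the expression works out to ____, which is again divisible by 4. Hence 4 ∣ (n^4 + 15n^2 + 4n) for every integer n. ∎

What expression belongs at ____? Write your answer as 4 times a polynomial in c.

The residues treated are {0, 3, 1}, so the missing case is n ≡ 2 (mod 4); write n = 4c+2.
Then (4c+2)^4 + 15(4c+2)^2 + 4(4c+2) = 256c^4 + 512c^3 + 624c^2 + 384c + 84 = 4(64c^4 + 128c^3 + 156c^2 + 96c + 21).

4(64c^4 + 128c^3 + 156c^2 + 96c + 21)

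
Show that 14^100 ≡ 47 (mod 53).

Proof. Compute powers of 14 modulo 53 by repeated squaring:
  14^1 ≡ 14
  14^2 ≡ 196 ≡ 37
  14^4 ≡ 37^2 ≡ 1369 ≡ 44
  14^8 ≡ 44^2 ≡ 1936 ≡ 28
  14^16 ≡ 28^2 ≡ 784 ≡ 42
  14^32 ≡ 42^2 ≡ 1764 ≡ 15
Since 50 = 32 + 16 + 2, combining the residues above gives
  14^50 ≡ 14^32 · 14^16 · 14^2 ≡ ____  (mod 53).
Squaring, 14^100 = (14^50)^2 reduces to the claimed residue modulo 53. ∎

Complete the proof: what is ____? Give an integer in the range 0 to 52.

43

14^32 · 14^16 · 14^2 ≡ 15 · 42 · 37 = 23310.
23310 mod 53 = 43, so 14^50 ≡ 43 (mod 53).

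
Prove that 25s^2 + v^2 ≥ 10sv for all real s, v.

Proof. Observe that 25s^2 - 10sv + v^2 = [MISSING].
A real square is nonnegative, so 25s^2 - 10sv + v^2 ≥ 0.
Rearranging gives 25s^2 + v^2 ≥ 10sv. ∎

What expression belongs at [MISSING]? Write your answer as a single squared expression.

The leading and trailing coefficients are 5^2 and 1^2, and 10 = 2·5·1, so the trinomial is (5s - v)^2.
Hence 25s^2 - 10sv + v^2 ≥ 0.

(5s - v)^2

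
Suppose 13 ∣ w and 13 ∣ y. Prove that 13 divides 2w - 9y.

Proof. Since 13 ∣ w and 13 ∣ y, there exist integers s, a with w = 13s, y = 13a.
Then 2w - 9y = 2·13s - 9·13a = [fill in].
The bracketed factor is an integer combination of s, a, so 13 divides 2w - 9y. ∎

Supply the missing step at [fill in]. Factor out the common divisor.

Pull the common 13 out of every term: 2·13s - 9·13a = 13(-9a + 2s).
-9a + 2s is an integer, which exhibits the divisibility.

13(-9a + 2s)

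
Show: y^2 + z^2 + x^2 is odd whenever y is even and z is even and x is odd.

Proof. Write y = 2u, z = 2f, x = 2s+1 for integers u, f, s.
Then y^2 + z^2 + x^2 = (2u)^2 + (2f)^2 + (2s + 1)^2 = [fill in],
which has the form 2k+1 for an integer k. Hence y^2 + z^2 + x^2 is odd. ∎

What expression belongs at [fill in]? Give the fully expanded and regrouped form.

2(2f^2 + 2s^2 + 2s + 2u^2) + 1

(2u)^2 + (2f)^2 + (2s + 1)^2 = 4f^2 + 4s^2 + 4s + 4u^2 + 1
= 2(2f^2 + 2s^2 + 2s + 2u^2) + 1.
Since 2f^2 + 2s^2 + 2s + 2u^2 is an integer, the sum of squares is of the form 2k+1 for an integer k.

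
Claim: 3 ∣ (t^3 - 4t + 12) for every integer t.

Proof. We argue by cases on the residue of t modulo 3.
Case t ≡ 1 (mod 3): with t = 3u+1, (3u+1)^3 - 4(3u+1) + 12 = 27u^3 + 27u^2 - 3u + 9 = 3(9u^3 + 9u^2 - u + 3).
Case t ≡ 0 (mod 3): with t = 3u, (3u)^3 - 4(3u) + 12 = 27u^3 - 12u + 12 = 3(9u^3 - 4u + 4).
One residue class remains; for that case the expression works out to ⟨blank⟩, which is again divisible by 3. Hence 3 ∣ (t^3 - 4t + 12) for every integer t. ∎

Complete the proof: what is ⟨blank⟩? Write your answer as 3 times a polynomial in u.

3(9u^3 + 18u^2 + 8u + 4)

The residues treated are {1, 0}, so the missing case is t ≡ 2 (mod 3); write t = 3u+2.
Then (3u+2)^3 - 4(3u+2) + 12 = 27u^3 + 54u^2 + 24u + 12 = 3(9u^3 + 18u^2 + 8u + 4).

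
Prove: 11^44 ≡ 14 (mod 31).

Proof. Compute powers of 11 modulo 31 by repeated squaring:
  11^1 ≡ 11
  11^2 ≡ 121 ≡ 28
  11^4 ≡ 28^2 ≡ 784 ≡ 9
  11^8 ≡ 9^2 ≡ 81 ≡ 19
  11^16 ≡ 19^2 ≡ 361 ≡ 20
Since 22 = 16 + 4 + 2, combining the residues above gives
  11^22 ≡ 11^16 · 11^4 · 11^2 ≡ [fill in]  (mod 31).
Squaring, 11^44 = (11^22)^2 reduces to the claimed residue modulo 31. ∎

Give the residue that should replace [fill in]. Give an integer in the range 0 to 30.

Multiply the listed residues: 20 · 9 · 28 = 180 → 5040.
Reducing modulo 31: 5040 = 162·31 + 18, so 11^22 ≡ 18.

18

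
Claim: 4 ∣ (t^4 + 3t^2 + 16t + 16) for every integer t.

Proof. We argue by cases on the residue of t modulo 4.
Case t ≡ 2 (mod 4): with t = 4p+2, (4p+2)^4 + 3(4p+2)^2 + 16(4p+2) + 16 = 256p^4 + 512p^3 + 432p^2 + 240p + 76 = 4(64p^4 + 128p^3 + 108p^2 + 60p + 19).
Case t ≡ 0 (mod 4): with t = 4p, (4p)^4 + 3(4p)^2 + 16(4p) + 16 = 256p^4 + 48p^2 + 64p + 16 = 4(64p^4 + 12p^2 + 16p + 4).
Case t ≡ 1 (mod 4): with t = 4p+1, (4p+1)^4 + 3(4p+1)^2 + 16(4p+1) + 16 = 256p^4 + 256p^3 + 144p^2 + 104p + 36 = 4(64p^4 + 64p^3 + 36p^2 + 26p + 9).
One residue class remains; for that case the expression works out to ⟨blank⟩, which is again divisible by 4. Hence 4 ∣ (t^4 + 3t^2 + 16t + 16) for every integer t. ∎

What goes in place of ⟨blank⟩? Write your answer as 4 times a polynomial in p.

Only t ≡ 3 (mod 4) is unaccounted for. Put t = 4p+3:
(4p+3)^4 + 3(4p+3)^2 + 16(4p+3) + 16 expands to 256p^4 + 768p^3 + 912p^2 + 568p + 172,
and factoring out 4 leaves 4(64p^4 + 192p^3 + 228p^2 + 142p + 43).

4(64p^4 + 192p^3 + 228p^2 + 142p + 43)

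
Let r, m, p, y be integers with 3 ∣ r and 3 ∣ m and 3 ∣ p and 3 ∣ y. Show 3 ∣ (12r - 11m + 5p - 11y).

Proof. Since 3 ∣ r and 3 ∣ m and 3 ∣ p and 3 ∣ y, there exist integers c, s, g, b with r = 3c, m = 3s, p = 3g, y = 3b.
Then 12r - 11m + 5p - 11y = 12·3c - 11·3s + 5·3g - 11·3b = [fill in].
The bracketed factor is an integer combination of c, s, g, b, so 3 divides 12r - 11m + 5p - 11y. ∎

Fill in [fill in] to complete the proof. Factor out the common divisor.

Pull the common 3 out of every term: 12·3c - 11·3s + 5·3g - 11·3b = 3(-11b + 12c + 5g - 11s).
-11b + 12c + 5g - 11s is an integer, which exhibits the divisibility.

3(-11b + 12c + 5g - 11s)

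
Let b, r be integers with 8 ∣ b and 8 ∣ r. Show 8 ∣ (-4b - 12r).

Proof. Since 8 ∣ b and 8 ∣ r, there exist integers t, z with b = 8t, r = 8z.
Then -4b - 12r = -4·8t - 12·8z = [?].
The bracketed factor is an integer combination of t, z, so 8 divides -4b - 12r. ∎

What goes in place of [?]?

Each term has a factor of 8: -4·8t - 12·8z = 8·(-4t - 12z).
Since -4t - 12z is an integer, 8 ∣ (-4b - 12r).

8(-4t - 12z)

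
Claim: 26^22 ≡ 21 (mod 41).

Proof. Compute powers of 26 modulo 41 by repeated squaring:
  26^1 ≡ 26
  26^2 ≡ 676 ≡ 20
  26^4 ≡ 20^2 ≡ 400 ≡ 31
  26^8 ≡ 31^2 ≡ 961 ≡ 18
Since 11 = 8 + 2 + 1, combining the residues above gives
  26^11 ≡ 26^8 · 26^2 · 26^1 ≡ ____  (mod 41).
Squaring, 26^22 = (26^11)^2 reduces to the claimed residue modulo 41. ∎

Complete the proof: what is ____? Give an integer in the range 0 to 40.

12

Multiply the listed residues: 18 · 20 · 26 = 360 → 9360.
Reducing modulo 41: 9360 = 228·41 + 12, so 26^11 ≡ 12.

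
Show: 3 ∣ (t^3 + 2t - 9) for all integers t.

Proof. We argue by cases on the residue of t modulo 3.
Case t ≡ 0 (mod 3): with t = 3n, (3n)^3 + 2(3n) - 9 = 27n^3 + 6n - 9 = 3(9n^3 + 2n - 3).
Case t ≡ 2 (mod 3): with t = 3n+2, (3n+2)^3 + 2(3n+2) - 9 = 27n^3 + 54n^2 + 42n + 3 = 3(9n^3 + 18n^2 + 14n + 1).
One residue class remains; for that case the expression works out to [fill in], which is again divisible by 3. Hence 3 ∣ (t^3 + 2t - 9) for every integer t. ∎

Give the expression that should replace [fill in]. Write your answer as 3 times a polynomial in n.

Only t ≡ 1 (mod 3) is unaccounted for. Put t = 3n+1:
(3n+1)^3 + 2(3n+1) - 9 expands to 27n^3 + 27n^2 + 15n - 6,
and factoring out 3 leaves 3(9n^3 + 9n^2 + 5n - 2).

3(9n^3 + 9n^2 + 5n - 2)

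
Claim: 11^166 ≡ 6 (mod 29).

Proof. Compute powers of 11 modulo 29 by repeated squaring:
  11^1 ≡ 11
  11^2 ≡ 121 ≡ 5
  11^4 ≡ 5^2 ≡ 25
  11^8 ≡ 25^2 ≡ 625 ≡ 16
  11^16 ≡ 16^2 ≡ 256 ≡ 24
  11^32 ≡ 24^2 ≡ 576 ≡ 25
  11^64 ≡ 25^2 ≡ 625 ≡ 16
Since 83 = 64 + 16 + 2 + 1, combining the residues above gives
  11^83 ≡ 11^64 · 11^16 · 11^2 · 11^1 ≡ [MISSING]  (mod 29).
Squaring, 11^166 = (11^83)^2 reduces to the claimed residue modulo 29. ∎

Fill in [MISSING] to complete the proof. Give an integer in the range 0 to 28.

8

11^64 · 11^16 · 11^2 · 11^1 ≡ 16 · 24 · 5 · 11 = 21120.
21120 mod 29 = 8, so 11^83 ≡ 8 (mod 29).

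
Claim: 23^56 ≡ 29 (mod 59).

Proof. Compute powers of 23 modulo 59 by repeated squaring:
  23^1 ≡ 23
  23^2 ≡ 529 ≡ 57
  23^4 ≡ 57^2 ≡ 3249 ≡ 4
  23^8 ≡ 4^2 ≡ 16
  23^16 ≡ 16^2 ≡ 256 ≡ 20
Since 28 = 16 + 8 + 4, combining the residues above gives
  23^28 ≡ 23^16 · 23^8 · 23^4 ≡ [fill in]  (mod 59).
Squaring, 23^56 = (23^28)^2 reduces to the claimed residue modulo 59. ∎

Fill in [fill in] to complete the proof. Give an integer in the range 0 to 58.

41

Multiply the listed residues: 20 · 16 · 4 = 320 → 1280.
Reducing modulo 59: 1280 = 21·59 + 41, so 23^28 ≡ 41.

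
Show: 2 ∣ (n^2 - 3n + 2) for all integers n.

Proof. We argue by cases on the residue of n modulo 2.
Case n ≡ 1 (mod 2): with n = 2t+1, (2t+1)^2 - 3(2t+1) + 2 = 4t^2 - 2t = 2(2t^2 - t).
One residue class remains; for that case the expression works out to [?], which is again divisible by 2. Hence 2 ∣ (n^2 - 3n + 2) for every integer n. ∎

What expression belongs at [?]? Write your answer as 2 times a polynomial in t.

2(2t^2 - 3t + 1)

The residues treated are {1}, so the missing case is n ≡ 0 (mod 2); write n = 2t.
Then (2t)^2 - 3(2t) + 2 = 4t^2 - 6t + 2 = 2(2t^2 - 3t + 1).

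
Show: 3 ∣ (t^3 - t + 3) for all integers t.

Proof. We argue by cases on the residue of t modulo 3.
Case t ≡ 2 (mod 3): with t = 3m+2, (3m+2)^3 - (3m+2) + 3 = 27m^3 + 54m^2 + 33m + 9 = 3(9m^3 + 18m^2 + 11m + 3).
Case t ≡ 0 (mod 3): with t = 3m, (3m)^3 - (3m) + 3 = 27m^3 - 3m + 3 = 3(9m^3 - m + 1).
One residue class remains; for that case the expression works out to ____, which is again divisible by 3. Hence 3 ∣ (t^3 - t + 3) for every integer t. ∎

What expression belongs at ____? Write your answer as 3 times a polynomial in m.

Only t ≡ 1 (mod 3) is unaccounted for. Put t = 3m+1:
(3m+1)^3 - (3m+1) + 3 expands to 27m^3 + 27m^2 + 6m + 3,
and factoring out 3 leaves 3(9m^3 + 9m^2 + 2m + 1).

3(9m^3 + 9m^2 + 2m + 1)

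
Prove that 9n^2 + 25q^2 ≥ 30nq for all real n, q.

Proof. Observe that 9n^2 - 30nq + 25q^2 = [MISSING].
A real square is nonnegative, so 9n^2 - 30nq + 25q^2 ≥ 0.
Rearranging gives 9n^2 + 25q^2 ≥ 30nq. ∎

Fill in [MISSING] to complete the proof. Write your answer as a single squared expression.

The leading and trailing coefficients are 3^2 and 5^2, and 30 = 2·3·5, so the trinomial is (3n - 5q)^2.
Hence 9n^2 - 30nq + 25q^2 ≥ 0.

(3n - 5q)^2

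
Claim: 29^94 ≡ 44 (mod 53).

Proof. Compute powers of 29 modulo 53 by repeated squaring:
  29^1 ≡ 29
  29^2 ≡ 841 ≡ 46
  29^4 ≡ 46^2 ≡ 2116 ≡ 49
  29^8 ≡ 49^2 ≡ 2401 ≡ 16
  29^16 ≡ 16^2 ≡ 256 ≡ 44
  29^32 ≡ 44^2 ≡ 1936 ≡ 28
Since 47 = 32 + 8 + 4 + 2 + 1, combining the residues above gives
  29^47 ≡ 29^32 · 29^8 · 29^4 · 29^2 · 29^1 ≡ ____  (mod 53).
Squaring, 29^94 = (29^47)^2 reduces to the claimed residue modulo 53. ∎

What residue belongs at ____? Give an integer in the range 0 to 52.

37

29^32 · 29^8 · 29^4 · 29^2 · 29^1 ≡ 28 · 16 · 49 · 46 · 29 = 29283968.
29283968 mod 53 = 37, so 29^47 ≡ 37 (mod 53).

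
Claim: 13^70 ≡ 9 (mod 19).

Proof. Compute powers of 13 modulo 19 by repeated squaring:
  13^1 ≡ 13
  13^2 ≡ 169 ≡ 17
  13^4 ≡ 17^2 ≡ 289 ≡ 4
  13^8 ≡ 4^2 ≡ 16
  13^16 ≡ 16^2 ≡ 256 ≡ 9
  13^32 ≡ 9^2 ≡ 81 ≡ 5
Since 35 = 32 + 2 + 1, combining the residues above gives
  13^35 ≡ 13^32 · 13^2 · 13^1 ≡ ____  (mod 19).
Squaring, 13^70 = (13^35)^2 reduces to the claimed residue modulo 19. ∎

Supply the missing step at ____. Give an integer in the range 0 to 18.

3

13^32 · 13^2 · 13^1 ≡ 5 · 17 · 13 = 1105.
1105 mod 19 = 3, so 13^35 ≡ 3 (mod 19).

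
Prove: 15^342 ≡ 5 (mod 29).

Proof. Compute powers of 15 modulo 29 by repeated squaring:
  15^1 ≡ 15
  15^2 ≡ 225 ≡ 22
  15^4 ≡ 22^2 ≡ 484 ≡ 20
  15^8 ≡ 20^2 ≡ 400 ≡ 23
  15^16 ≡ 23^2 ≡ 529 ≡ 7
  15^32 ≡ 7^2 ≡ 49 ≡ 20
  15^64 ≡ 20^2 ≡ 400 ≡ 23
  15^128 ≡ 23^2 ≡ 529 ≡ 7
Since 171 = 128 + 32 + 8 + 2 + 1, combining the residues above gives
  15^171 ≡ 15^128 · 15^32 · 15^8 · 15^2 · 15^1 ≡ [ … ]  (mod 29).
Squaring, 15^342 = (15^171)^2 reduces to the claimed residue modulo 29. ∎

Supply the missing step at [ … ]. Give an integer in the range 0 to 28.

11

15^128 · 15^32 · 15^8 · 15^2 · 15^1 ≡ 7 · 20 · 23 · 22 · 15 = 1062600.
1062600 mod 29 = 11, so 15^171 ≡ 11 (mod 29).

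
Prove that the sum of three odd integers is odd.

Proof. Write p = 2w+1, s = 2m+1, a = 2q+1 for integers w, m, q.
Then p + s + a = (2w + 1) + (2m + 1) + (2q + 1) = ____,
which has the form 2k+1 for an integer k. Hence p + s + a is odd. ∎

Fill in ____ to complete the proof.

2(m + q + w + 1) + 1

Expanding: (2w + 1) + (2m + 1) + (2q + 1) = 2m + 2q + 2w + 3.
Every term except the constant is even, so this is 2(m + q + w + 1) + 1,
and m + q + w + 1 ∈ ℤ gives the required form.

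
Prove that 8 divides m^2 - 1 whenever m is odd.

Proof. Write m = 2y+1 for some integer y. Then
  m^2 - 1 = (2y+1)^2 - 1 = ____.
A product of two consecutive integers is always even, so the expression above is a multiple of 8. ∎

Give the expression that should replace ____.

4y(y + 1)

(2y+1)^2 - 1 = 4y^2 + 4y + 1 - 1 = 4y^2 + 4y = 4y(y+1).
Since y and y+1 are consecutive, y(y+1) is even, and 4·(even) is a multiple of 8.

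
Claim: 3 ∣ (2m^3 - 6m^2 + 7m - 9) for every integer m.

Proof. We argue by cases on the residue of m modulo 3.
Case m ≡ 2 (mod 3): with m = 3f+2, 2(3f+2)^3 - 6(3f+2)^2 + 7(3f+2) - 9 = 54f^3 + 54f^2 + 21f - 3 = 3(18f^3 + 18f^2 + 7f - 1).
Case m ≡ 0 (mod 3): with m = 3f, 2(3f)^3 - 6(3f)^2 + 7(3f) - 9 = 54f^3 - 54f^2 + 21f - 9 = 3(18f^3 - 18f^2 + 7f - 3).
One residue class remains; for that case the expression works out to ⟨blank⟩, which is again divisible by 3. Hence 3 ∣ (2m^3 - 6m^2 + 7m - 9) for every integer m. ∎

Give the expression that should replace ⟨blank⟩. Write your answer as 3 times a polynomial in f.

3(18f^3 + f - 2)

The residues treated are {2, 0}, so the missing case is m ≡ 1 (mod 3); write m = 3f+1.
Then 2(3f+1)^3 - 6(3f+1)^2 + 7(3f+1) - 9 = 54f^3 + 3f - 6 = 3(18f^3 + f - 2).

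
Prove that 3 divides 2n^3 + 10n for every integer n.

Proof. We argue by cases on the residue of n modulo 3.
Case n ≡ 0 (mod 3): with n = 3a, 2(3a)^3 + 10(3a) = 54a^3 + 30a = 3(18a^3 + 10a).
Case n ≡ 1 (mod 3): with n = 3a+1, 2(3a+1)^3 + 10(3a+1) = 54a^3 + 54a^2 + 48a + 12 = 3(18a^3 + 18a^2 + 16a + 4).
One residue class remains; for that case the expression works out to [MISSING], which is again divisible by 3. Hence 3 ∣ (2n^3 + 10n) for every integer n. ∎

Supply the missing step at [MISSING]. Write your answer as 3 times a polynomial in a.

3(18a^3 + 36a^2 + 34a + 12)

The residues treated are {0, 1}, so the missing case is n ≡ 2 (mod 3); write n = 3a+2.
Then 2(3a+2)^3 + 10(3a+2) = 54a^3 + 108a^2 + 102a + 36 = 3(18a^3 + 36a^2 + 34a + 12).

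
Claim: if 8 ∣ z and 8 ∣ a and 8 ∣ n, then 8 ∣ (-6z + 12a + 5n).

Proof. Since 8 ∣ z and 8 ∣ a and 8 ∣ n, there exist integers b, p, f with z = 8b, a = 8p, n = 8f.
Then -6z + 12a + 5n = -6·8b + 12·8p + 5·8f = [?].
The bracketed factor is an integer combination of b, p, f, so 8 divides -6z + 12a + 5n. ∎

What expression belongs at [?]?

8(-6b + 5f + 12p)

Pull the common 8 out of every term: -6·8b + 12·8p + 5·8f = 8(-6b + 5f + 12p).
-6b + 5f + 12p is an integer, which exhibits the divisibility.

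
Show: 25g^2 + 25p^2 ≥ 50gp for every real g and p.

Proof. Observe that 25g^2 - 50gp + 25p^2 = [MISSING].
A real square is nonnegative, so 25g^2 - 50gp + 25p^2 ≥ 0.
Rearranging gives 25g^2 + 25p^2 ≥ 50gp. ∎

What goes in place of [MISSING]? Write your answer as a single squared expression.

25g^2 - 50gp + 25p^2 is a perfect-square trinomial: the outer terms are (5g)^2 and (5p)^2, and the cross term is -2·5g·5p.
So 25g^2 - 50gp + 25p^2 = (5g - 5p)^2 ≥ 0.

(5g - 5p)^2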